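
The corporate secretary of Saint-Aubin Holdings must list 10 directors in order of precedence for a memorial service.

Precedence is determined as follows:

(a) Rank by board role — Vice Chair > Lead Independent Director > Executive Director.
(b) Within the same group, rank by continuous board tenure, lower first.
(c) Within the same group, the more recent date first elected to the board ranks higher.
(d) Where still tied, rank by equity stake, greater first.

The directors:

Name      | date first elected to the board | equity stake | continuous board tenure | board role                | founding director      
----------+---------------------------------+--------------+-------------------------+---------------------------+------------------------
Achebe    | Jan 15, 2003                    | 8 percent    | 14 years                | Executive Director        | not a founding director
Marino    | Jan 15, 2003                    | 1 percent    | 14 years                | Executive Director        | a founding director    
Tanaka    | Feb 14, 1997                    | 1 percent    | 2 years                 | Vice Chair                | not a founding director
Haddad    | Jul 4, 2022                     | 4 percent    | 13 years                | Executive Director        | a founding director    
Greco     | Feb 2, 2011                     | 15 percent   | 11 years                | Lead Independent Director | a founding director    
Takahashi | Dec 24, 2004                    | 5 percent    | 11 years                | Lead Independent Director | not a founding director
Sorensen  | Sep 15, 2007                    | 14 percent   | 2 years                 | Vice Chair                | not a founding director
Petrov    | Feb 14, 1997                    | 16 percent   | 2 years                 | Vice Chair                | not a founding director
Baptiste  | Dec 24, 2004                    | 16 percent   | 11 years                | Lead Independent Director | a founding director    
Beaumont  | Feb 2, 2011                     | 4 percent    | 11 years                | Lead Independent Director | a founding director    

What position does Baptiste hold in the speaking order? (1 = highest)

By board role: Sorensen, Petrov and Tanaka (Vice Chair); then Greco, Beaumont, Baptiste and Takahashi (Lead Independent Director); then Haddad, Achebe and Marino (Executive Director).
Sorensen, Petrov and Tanaka all have continuous board tenure 2 years, so the next rule applies.
Among Sorensen, Petrov and Tanaka, by date first elected to the board (later first): Sorensen (Sep 15, 2007) before Petrov and Tanaka (Feb 14, 1997).
Among Petrov and Tanaka, by equity stake (higher first): Petrov (16 percent) before Tanaka (1 percent).
Greco, Beaumont, Baptiste and Takahashi all have continuous board tenure 11 years, so the next rule applies.
Among Greco, Beaumont, Baptiste and Takahashi, by date first elected to the board (later first): Greco and Beaumont (Feb 2, 2011) before Baptiste and Takahashi (Dec 24, 2004).
Among Greco and Beaumont, by equity stake (higher first): Greco (15 percent) before Beaumont (4 percent).
Among Baptiste and Takahashi, by equity stake (higher first): Baptiste (16 percent) before Takahashi (5 percent).
Among Haddad, Achebe and Marino, by continuous board tenure (lower first): Haddad (13 years) before Achebe and Marino (14 years).
Achebe and Marino both have date first elected to the board Jan 15, 2003, so the next rule applies.
Among Achebe and Marino, by equity stake (higher first): Achebe (8 percent) before Marino (1 percent).
Order: Sorensen, Petrov, Tanaka, Greco, Beaumont, Baptiste, Takahashi, Haddad, Achebe, Marino. So position 6.

6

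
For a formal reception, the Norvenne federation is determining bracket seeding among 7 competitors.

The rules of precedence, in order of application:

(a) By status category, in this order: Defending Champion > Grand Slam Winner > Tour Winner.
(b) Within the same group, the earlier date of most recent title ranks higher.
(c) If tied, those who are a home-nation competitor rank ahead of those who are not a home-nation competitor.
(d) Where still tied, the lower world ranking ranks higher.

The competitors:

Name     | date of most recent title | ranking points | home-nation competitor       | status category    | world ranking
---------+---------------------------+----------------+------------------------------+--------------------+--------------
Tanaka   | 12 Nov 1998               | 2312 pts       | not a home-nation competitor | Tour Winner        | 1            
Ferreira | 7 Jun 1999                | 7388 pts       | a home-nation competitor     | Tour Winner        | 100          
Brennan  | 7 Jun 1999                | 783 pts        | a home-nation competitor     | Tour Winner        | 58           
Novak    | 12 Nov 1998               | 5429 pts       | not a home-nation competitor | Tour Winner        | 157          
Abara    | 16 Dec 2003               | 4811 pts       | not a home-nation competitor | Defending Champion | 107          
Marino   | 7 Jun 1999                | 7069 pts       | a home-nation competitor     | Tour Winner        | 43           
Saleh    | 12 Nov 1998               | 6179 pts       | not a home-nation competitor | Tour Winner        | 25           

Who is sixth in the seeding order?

By status category: Abara (Defending Champion); then Tanaka, Saleh, Novak, Marino, Brennan and Ferreira (Tour Winner).
Among Tanaka, Saleh, Novak, Marino, Brennan and Ferreira, by date of most recent title (earlier first): Tanaka, Saleh and Novak (12 Nov 1998) before Marino, Brennan and Ferreira (7 Jun 1999).
Tanaka, Saleh and Novak are each not a home-nation competitor, so the next rule applies.
Among Tanaka, Saleh and Novak, by world ranking (lower first): Tanaka (1) before Saleh (25) before Novak (157).
Marino, Brennan and Ferreira are each a home-nation competitor, so the next rule applies.
Among Marino, Brennan and Ferreira, by world ranking (lower first): Marino (43) before Brennan (58) before Ferreira (100).
Order: Abara, Tanaka, Saleh, Novak, Marino, Brennan, Ferreira.

Brennan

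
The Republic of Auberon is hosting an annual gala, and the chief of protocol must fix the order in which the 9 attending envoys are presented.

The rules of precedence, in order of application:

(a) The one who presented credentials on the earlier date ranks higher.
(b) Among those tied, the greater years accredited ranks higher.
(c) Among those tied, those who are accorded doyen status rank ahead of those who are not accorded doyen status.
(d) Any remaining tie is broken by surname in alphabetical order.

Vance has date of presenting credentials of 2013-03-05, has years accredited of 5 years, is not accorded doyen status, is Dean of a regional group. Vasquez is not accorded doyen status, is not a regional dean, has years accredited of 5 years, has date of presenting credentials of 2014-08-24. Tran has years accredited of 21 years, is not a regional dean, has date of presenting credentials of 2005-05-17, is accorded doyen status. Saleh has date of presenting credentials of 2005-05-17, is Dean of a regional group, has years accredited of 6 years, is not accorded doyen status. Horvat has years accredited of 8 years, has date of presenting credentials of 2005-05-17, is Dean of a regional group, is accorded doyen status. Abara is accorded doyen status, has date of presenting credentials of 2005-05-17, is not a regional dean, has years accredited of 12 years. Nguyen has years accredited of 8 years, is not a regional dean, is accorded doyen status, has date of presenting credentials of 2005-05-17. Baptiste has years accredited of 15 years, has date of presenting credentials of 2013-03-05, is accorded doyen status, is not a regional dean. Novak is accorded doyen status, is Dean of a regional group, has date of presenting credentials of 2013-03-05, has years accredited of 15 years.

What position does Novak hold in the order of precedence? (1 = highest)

7

By date of presenting credentials (earlier first): Tran, Abara, Horvat, Nguyen and Saleh (each 2005-05-17); then Baptiste, Novak and Vance (each 2013-03-05); then Vasquez (2014-08-24).
Among Tran, Abara, Horvat, Nguyen and Saleh, by years accredited (higher first): Tran (21 years) before Abara (12 years) before Horvat and Nguyen (8 years) before Saleh (6 years).
Horvat and Nguyen are each accorded doyen status, so the next rule applies.
Among Horvat and Nguyen, alphabetically by surname: Horvat before Nguyen.
Among Baptiste, Novak and Vance, by years accredited (higher first): Baptiste and Novak (15 years) before Vance (5 years).
Baptiste and Novak are each accorded doyen status, so the next rule applies.
Among Baptiste and Novak, alphabetically by surname: Baptiste before Novak.
Order: Tran, Abara, Horvat, Nguyen, Saleh, Baptiste, Novak, Vance, Vasquez. So position 7.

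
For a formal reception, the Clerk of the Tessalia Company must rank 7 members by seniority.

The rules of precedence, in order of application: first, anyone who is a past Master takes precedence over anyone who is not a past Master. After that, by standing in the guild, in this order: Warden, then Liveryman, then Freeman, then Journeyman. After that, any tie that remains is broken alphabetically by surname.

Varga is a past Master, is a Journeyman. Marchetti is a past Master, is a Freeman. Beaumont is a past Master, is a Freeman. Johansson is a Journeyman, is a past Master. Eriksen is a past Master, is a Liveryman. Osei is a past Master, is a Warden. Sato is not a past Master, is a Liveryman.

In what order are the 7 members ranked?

Osei, Eriksen, Beaumont, Marchetti, Johansson, Varga, Sato

By the first rule: Osei, Eriksen, Beaumont, Marchetti, Johansson and Varga (each a past Master); then Sato (not a past Master).
Among Osei, Eriksen, Beaumont, Marchetti, Johansson and Varga, by standing in the guild: Osei (Warden) before Eriksen (Liveryman) before Beaumont and Marchetti (Freeman) before Johansson and Varga (Journeyman).
Among Beaumont and Marchetti, alphabetically by surname: Beaumont before Marchetti.
Among Johansson and Varga, alphabetically by surname: Johansson before Varga.
Full order: Osei, Eriksen, Beaumont, Marchetti, Johansson, Varga, Sato.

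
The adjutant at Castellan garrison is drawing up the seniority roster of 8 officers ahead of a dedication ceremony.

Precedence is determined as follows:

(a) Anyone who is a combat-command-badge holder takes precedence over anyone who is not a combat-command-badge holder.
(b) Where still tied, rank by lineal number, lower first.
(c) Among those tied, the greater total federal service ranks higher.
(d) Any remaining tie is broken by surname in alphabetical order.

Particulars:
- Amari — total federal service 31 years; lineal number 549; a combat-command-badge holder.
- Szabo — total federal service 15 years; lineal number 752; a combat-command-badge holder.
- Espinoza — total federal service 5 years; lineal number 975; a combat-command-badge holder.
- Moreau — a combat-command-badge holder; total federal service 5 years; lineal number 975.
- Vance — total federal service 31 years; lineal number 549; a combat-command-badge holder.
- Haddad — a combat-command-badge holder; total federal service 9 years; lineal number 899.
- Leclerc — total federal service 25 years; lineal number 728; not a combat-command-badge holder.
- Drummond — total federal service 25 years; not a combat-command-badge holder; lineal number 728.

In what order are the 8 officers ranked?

By the first rule: Amari, Vance, Szabo, Haddad, Espinoza and Moreau (each a combat-command-badge holder); then Drummond and Leclerc (both not a combat-command-badge holder).
Among Amari, Vance, Szabo, Haddad, Espinoza and Moreau, by lineal number (lower first): Amari and Vance (549) before Szabo (752) before Haddad (899) before Espinoza and Moreau (975).
Amari and Vance both have total federal service 31 years, so the next rule applies.
Among Amari and Vance, alphabetically by surname: Amari before Vance.
Espinoza and Moreau both have total federal service 5 years, so the next rule applies.
Among Espinoza and Moreau, alphabetically by surname: Espinoza before Moreau.
Drummond and Leclerc both have lineal number 728, so the next rule applies.
Drummond and Leclerc both have total federal service 25 years, so the next rule applies.
Among Drummond and Leclerc, alphabetically by surname: Drummond before Leclerc.
Full order: Amari, Vance, Szabo, Haddad, Espinoza, Moreau, Drummond, Leclerc.

Amari, Vance, Szabo, Haddad, Espinoza, Moreau, Drummond, Leclerc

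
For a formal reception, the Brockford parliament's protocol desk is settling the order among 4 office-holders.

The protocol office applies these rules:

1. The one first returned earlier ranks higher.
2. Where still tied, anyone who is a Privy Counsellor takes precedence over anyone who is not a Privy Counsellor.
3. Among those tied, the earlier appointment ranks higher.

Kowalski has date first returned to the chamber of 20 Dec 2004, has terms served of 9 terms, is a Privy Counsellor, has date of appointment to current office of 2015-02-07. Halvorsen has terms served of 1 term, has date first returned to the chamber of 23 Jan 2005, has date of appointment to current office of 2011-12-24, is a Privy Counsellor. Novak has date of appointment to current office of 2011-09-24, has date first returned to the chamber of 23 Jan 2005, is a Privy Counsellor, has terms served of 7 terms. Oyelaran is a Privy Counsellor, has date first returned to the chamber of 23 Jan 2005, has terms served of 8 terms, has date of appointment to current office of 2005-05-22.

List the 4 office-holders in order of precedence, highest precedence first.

Kowalski, Oyelaran, Novak, Halvorsen

By date first returned to the chamber (earlier first): Kowalski (20 Dec 2004); then Oyelaran, Novak and Halvorsen (each 23 Jan 2005).
Oyelaran, Novak and Halvorsen are each a Privy Counsellor, so the next rule applies.
Among Oyelaran, Novak and Halvorsen, by date of appointment to current office (earlier first): Oyelaran (2005-05-22) before Novak (2011-09-24) before Halvorsen (2011-12-24).
Full order: Kowalski, Oyelaran, Novak, Halvorsen.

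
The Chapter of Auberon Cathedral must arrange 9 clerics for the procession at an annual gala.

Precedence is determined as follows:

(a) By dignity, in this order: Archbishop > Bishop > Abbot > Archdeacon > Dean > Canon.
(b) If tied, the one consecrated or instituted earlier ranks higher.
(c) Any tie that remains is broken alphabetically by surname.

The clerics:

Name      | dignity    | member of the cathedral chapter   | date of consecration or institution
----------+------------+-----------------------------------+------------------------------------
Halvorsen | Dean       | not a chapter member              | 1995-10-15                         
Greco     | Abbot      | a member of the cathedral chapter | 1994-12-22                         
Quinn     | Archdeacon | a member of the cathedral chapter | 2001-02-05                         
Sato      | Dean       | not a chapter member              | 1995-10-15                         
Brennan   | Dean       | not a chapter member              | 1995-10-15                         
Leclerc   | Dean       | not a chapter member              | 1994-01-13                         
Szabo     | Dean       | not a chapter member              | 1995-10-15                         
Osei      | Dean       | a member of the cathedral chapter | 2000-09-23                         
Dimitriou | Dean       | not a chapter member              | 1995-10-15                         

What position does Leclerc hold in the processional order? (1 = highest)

3

By dignity: Greco (Abbot); then Quinn (Archdeacon); then Leclerc, Brennan, Dimitriou, Halvorsen, Sato, Szabo and Osei (Dean).
Among Leclerc, Brennan, Dimitriou, Halvorsen, Sato, Szabo and Osei, by date of consecration or institution (earlier first): Leclerc (1994-01-13) before Brennan, Dimitriou, Halvorsen, Sato and Szabo (1995-10-15) before Osei (2000-09-23).
Among Brennan, Dimitriou, Halvorsen, Sato and Szabo, alphabetically by surname: Brennan before Dimitriou before Halvorsen before Sato before Szabo.
Order: Greco, Quinn, Leclerc, Brennan, Dimitriou, Halvorsen, Sato, Szabo, Osei. So position 3.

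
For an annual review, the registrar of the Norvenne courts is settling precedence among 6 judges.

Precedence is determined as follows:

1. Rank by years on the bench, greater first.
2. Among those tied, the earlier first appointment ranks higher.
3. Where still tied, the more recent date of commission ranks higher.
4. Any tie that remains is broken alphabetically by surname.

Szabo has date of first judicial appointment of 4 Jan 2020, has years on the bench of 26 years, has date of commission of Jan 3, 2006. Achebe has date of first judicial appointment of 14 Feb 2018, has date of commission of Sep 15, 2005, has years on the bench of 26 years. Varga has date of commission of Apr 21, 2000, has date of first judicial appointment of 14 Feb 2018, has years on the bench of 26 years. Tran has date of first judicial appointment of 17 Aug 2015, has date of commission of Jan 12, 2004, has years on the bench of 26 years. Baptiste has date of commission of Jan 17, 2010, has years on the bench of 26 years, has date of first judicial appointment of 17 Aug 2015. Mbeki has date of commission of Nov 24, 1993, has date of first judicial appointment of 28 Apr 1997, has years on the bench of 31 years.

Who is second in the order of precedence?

By years on the bench (higher first): Mbeki (31 years); then Baptiste, Tran, Achebe, Varga and Szabo (each 26 years).
Among Baptiste, Tran, Achebe, Varga and Szabo, by date of first judicial appointment (earlier first): Baptiste and Tran (17 Aug 2015) before Achebe and Varga (14 Feb 2018) before Szabo (4 Jan 2020).
Among Baptiste and Tran, by date of commission (later first): Baptiste (Jan 17, 2010) before Tran (Jan 12, 2004).
Among Achebe and Varga, by date of commission (later first): Achebe (Sep 15, 2005) before Varga (Apr 21, 2000).
Order: Mbeki, Baptiste, Tran, Achebe, Varga, Szabo.

Baptiste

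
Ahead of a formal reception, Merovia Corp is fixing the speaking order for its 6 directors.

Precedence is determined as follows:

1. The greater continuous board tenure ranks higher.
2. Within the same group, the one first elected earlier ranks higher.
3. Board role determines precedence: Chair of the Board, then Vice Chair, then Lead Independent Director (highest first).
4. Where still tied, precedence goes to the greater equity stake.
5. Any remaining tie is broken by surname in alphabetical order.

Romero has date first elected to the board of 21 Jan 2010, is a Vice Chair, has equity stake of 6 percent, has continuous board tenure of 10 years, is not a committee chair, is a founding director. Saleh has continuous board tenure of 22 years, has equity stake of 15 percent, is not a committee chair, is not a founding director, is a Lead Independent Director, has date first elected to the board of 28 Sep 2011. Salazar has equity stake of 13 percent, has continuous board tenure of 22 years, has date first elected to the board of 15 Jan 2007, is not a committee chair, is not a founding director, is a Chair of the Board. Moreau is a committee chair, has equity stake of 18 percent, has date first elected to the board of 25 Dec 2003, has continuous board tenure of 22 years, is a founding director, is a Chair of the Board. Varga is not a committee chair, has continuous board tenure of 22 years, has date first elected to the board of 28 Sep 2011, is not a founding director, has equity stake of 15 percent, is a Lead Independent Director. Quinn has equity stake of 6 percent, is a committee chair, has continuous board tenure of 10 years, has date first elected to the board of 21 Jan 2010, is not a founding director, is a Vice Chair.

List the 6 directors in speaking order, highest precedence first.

Moreau, Salazar, Saleh, Varga, Quinn, Romero

By continuous board tenure (higher first): Moreau, Salazar, Saleh and Varga (each 22 years); then Quinn and Romero (both 10 years).
Among Moreau, Salazar, Saleh and Varga, by date first elected to the board (earlier first): Moreau (25 Dec 2003) before Salazar (15 Jan 2007) before Saleh and Varga (28 Sep 2011).
Saleh and Varga are each Lead Independent Director, so the next rule applies.
Saleh and Varga both have equity stake 15 percent, so the next rule applies.
Among Saleh and Varga, alphabetically by surname: Saleh before Varga.
Quinn and Romero both have date first elected to the board 21 Jan 2010, so the next rule applies.
Quinn and Romero are each Vice Chair, so the next rule applies.
Quinn and Romero both have equity stake 6 percent, so the next rule applies.
Among Quinn and Romero, alphabetically by surname: Quinn before Romero.
Full order: Moreau, Salazar, Saleh, Varga, Quinn, Romero.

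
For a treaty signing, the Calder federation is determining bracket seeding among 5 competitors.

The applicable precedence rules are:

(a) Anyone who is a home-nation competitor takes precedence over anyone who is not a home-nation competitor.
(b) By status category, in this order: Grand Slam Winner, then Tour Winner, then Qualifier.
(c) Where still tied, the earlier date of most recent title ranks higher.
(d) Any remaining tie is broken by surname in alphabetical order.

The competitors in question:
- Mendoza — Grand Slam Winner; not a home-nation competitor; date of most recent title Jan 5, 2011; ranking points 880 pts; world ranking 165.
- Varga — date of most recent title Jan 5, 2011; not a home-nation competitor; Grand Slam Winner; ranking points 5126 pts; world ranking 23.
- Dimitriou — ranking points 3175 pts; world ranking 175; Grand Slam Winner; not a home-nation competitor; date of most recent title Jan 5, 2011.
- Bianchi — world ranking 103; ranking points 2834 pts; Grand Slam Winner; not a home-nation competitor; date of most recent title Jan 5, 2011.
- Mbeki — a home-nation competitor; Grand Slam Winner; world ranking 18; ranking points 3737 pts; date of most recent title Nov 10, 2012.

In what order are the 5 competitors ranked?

Mbeki, Bianchi, Dimitriou, Mendoza, Varga

By the first rule: Mbeki (a home-nation competitor); then Bianchi, Dimitriou, Mendoza and Varga (each not a home-nation competitor).
Bianchi, Dimitriou, Mendoza and Varga are each Grand Slam Winner, so the next rule applies.
Bianchi, Dimitriou, Mendoza and Varga all have date of most recent title Jan 5, 2011, so the next rule applies.
Among Bianchi, Dimitriou, Mendoza and Varga, alphabetically by surname: Bianchi before Dimitriou before Mendoza before Varga.
Full order: Mbeki, Bianchi, Dimitriou, Mendoza, Varga.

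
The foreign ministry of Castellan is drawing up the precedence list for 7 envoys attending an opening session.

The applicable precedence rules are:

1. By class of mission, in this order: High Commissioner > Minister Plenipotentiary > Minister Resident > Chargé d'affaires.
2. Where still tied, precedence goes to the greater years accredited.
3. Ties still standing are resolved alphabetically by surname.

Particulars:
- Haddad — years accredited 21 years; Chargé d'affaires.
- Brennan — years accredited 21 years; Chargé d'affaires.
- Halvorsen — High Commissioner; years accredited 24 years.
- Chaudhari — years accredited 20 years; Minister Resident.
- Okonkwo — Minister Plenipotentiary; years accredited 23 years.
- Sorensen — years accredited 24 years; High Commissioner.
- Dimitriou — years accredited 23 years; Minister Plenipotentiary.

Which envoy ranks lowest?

By class of mission: Halvorsen and Sorensen (High Commissioner); then Dimitriou and Okonkwo (Minister Plenipotentiary); then Chaudhari (Minister Resident); then Brennan and Haddad (Chargé d'affaires).
Halvorsen and Sorensen both have years accredited 24 years, so the next rule applies.
Among Halvorsen and Sorensen, alphabetically by surname: Halvorsen before Sorensen.
Dimitriou and Okonkwo both have years accredited 23 years, so the next rule applies.
Among Dimitriou and Okonkwo, alphabetically by surname: Dimitriou before Okonkwo.
Brennan and Haddad both have years accredited 21 years, so the next rule applies.
Among Brennan and Haddad, alphabetically by surname: Brennan before Haddad.
Order: Halvorsen, Sorensen, Dimitriou, Okonkwo, Chaudhari, Brennan, Haddad.

Haddad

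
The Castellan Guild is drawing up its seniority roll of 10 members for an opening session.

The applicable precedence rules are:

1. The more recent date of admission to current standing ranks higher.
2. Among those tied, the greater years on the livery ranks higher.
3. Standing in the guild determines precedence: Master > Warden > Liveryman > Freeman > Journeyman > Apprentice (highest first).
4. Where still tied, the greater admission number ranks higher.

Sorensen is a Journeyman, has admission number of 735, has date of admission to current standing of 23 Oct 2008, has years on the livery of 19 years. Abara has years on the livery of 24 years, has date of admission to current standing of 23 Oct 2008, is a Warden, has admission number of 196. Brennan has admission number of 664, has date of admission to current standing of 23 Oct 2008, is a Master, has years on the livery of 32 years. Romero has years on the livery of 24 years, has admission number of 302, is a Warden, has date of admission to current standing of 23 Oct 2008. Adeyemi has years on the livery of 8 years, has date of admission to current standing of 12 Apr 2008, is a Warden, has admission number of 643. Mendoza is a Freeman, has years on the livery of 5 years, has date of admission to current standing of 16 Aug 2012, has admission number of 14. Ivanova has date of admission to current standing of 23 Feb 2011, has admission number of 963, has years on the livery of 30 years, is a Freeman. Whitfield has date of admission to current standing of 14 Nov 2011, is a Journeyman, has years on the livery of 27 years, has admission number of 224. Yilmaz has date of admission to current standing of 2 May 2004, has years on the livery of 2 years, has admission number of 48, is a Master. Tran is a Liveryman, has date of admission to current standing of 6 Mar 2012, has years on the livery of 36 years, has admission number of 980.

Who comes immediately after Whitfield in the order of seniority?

Ivanova

By date of admission to current standing (later first): Mendoza (16 Aug 2012); then Tran (6 Mar 2012); then Whitfield (14 Nov 2011); then Ivanova (23 Feb 2011); then Brennan, Romero, Abara and Sorensen (each 23 Oct 2008); then Adeyemi (12 Apr 2008); then Yilmaz (2 May 2004).
Among Brennan, Romero, Abara and Sorensen, by years on the livery (higher first): Brennan (32 years) before Romero and Abara (24 years) before Sorensen (19 years).
Romero and Abara are each Warden, so the next rule applies.
Among Romero and Abara, by admission number (higher first): Romero (302) before Abara (196).
Order: Mendoza, Tran, Whitfield, Ivanova, Brennan, Romero, Abara, Sorensen, Adeyemi, Yilmaz.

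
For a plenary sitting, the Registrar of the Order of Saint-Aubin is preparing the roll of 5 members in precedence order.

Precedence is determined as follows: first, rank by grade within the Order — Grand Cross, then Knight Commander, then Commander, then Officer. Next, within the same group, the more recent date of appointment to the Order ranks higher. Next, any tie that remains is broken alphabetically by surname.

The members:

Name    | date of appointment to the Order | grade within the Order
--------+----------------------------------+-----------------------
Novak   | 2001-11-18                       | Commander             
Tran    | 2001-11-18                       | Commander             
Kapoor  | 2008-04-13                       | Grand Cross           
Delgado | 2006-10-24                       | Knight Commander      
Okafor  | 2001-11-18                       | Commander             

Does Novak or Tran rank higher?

By grade within the Order: Kapoor (Grand Cross); then Delgado (Knight Commander); then Novak, Okafor and Tran (Commander).
Novak, Okafor and Tran all have date of appointment to the Order 2001-11-18, so the next rule applies.
Among Novak, Okafor and Tran, alphabetically by surname: Novak before Okafor before Tran.
So Novak takes precedence.

Novak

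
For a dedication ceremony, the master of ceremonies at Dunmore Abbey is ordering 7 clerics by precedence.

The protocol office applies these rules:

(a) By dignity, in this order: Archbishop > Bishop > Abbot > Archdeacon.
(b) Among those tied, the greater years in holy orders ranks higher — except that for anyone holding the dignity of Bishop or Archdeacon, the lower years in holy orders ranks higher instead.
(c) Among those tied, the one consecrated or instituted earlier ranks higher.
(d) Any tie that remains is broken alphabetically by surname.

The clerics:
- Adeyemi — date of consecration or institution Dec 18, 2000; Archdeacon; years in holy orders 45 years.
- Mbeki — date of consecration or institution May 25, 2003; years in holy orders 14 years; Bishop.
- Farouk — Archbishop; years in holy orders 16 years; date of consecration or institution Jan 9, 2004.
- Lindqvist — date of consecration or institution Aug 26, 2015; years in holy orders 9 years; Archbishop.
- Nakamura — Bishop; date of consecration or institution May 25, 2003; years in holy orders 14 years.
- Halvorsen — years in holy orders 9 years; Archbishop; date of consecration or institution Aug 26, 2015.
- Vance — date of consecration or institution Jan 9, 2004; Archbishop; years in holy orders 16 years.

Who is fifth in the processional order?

By dignity: Farouk, Vance, Halvorsen and Lindqvist (Archbishop); then Mbeki and Nakamura (Bishop); then Adeyemi (Archdeacon).
Among Farouk, Vance, Halvorsen and Lindqvist, by years in holy orders (higher first): Farouk and Vance (16 years) before Halvorsen and Lindqvist (9 years).
Farouk and Vance both have date of consecration or institution Jan 9, 2004, so the next rule applies.
Among Farouk and Vance, alphabetically by surname: Farouk before Vance.
Halvorsen and Lindqvist both have date of consecration or institution Aug 26, 2015, so the next rule applies.
Among Halvorsen and Lindqvist, alphabetically by surname: Halvorsen before Lindqvist.
Mbeki and Nakamura both have years in holy orders 14 years, so the next rule applies.
Mbeki and Nakamura both have date of consecration or institution May 25, 2003, so the next rule applies.
Among Mbeki and Nakamura, alphabetically by surname: Mbeki before Nakamura.
Order: Farouk, Vance, Halvorsen, Lindqvist, Mbeki, Nakamura, Adeyemi.

Mbeki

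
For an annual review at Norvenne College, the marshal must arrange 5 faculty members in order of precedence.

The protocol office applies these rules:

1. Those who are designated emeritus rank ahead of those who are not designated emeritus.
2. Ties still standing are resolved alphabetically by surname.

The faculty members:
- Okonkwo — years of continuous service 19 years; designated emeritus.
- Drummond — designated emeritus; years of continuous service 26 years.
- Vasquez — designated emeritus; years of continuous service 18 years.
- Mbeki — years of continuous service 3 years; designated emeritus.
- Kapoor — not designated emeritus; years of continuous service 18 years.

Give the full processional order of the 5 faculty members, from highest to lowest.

Drummond, Mbeki, Okonkwo, Vasquez, Kapoor

By the first rule: Drummond, Mbeki, Okonkwo and Vasquez (each designated emeritus); then Kapoor (not designated emeritus).
Among Drummond, Mbeki, Okonkwo and Vasquez, alphabetically by surname: Drummond before Mbeki before Okonkwo before Vasquez.
Full order: Drummond, Mbeki, Okonkwo, Vasquez, Kapoor.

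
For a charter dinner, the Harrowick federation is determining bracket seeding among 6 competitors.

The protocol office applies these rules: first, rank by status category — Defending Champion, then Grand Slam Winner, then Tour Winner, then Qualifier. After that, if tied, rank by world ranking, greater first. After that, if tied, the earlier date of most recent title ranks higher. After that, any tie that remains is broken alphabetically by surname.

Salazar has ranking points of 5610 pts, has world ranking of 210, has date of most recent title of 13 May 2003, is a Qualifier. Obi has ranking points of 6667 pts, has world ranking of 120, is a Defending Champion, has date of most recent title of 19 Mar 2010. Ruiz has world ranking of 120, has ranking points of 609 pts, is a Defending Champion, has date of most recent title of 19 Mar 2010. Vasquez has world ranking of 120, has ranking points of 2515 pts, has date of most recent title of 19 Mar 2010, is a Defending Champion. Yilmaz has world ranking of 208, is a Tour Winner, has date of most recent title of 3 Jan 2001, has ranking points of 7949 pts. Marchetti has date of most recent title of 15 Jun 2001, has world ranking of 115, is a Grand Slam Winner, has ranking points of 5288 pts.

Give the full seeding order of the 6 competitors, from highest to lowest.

By status category: Obi, Ruiz and Vasquez (Defending Champion); then Marchetti (Grand Slam Winner); then Yilmaz (Tour Winner); then Salazar (Qualifier).
Obi, Ruiz and Vasquez all have world ranking 120, so the next rule applies.
Obi, Ruiz and Vasquez all have date of most recent title 19 Mar 2010, so the next rule applies.
Among Obi, Ruiz and Vasquez, alphabetically by surname: Obi before Ruiz before Vasquez.
Full order: Obi, Ruiz, Vasquez, Marchetti, Yilmaz, Salazar.

Obi, Ruiz, Vasquez, Marchetti, Yilmaz, Salazar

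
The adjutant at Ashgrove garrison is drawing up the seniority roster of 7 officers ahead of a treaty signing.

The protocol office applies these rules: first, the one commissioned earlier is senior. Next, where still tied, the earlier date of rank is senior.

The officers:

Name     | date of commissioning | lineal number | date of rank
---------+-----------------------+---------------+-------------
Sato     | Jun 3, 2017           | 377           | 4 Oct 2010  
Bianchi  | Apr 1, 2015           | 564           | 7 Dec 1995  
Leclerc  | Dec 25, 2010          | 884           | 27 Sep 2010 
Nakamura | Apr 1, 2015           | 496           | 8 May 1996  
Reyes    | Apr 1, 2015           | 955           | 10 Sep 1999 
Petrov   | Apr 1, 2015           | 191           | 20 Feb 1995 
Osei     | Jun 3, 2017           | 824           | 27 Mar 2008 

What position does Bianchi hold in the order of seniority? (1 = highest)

By date of commissioning (earlier first): Leclerc (Dec 25, 2010); then Petrov, Bianchi, Nakamura and Reyes (each Apr 1, 2015); then Osei and Sato (both Jun 3, 2017).
Among Petrov, Bianchi, Nakamura and Reyes, by date of rank (earlier first): Petrov (20 Feb 1995) before Bianchi (7 Dec 1995) before Nakamura (8 May 1996) before Reyes (10 Sep 1999).
Among Osei and Sato, by date of rank (earlier first): Osei (27 Mar 2008) before Sato (4 Oct 2010).
Order: Leclerc, Petrov, Bianchi, Nakamura, Reyes, Osei, Sato. So position 3.

3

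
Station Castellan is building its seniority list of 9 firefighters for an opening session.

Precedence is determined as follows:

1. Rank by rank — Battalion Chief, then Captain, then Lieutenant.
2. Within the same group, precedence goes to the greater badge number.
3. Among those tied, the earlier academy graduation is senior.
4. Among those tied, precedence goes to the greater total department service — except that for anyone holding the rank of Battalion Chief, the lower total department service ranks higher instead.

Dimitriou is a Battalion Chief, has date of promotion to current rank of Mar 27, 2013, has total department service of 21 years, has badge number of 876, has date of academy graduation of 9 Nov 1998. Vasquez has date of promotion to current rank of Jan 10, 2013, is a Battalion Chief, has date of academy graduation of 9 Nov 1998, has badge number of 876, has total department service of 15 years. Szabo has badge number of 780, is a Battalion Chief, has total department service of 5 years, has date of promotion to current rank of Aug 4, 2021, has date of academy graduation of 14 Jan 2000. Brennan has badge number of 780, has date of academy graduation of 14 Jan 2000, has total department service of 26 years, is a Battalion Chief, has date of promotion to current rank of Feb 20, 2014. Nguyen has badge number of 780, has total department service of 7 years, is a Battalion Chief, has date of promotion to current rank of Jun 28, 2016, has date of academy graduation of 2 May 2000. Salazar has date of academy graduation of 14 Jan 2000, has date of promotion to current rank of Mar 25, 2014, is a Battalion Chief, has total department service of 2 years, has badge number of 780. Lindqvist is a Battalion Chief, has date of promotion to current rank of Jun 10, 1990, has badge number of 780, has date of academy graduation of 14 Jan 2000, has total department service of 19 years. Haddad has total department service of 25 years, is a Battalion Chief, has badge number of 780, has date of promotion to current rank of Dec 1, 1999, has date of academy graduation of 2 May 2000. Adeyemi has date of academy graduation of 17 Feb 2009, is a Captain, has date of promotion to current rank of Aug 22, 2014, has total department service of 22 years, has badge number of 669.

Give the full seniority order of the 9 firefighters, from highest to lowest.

By rank: Vasquez, Dimitriou, Salazar, Szabo, Lindqvist, Brennan, Nguyen and Haddad (Battalion Chief); then Adeyemi (Captain).
Among Vasquez, Dimitriou, Salazar, Szabo, Lindqvist, Brennan, Nguyen and Haddad, by badge number (higher first): Vasquez and Dimitriou (876) before Salazar, Szabo, Lindqvist, Brennan, Nguyen and Haddad (780).
Vasquez and Dimitriou both have date of academy graduation 9 Nov 1998, so the next rule applies.
Among Vasquez and Dimitriou, by total department service (lower first) (reversed rule for this group): Vasquez (15 years) before Dimitriou (21 years).
Among Salazar, Szabo, Lindqvist, Brennan, Nguyen and Haddad, by date of academy graduation (earlier first): Salazar, Szabo, Lindqvist and Brennan (14 Jan 2000) before Nguyen and Haddad (2 May 2000).
Among Salazar, Szabo, Lindqvist and Brennan, by total department service (lower first) (reversed rule for this group): Salazar (2 years) before Szabo (5 years) before Lindqvist (19 years) before Brennan (26 years).
Among Nguyen and Haddad, by total department service (lower first) (reversed rule for this group): Nguyen (7 years) before Haddad (25 years).
Full order: Vasquez, Dimitriou, Salazar, Szabo, Lindqvist, Brennan, Nguyen, Haddad, Adeyemi.

Vasquez, Dimitriou, Salazar, Szabo, Lindqvist, Brennan, Nguyen, Haddad, Adeyemi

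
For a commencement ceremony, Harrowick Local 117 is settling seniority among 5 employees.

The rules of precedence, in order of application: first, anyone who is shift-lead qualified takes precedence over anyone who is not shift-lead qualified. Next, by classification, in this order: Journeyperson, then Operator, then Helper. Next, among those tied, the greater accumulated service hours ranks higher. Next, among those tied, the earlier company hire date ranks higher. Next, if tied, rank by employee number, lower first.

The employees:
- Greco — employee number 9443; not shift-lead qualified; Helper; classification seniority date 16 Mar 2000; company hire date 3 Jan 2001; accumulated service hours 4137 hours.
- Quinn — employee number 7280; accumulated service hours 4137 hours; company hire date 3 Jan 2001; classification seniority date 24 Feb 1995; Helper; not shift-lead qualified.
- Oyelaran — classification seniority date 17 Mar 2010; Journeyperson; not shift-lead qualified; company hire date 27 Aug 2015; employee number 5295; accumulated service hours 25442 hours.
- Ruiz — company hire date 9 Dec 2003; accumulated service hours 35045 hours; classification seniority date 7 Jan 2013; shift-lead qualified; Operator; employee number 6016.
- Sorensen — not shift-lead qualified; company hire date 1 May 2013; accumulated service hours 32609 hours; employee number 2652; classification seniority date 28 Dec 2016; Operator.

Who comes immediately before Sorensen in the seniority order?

Oyelaran

By the first rule: Ruiz (shift-lead qualified); then Oyelaran, Sorensen, Quinn and Greco (each not shift-lead qualified).
Among Oyelaran, Sorensen, Quinn and Greco, by classification: Oyelaran (Journeyperson) before Sorensen (Operator) before Quinn and Greco (Helper).
Quinn and Greco both have accumulated service hours 4137 hours, so the next rule applies.
Quinn and Greco both have company hire date 3 Jan 2001, so the next rule applies.
Among Quinn and Greco, by employee number (lower first): Quinn (7280) before Greco (9443).
Order: Ruiz, Oyelaran, Sorensen, Quinn, Greco.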